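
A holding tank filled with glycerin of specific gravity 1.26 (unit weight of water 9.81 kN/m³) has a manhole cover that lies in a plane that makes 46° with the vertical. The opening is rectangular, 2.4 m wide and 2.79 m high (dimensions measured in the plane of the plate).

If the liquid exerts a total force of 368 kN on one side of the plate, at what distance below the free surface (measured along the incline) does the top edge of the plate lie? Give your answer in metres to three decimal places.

γ = 1.26 × 9.81 = 12.3606 kN/m³.
A = 2.4 × 2.79 = 6.696 m².
From F = γ·h_c·A, the centroid depth is h_c = 368/(12.3606 × 6.696) = 4.44624 m.
The plate makes 46° with the vertical, i.e. θ = 90° − 46° = 44° to the horizontal. Measuring y along the incline from the free-surface line, vertical depth h = y·sinθ with sinθ = 0.694658.
Along the incline, y_c = h_c/sinθ = 4.44624/0.694658 = 6.40062 m.
The centroid lies 2.79/2 = 1.395 m below the top edge, so the top edge sits at y_top = 6.40062 − 1.395 = 5.00562 m along the incline.

y_top ≈ 5.006 m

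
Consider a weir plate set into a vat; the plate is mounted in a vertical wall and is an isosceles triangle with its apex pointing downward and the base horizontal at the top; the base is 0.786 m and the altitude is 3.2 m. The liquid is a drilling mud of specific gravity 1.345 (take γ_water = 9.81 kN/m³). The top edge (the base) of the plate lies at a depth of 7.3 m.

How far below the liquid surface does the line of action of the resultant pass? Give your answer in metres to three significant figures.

γ = 1.345 × 9.81 = 13.19445 kN/m³.
With the apex down, the centroid sits h/3 = 3.2/3 = 1.06667 m below the base (the top edge), so the centroid depth is h_c = 7.3 + 1.06667 = 8.36667 m.
A = ½ × 0.786 × 3.2 = 1.2576 m².
Resultant F = γ·h_c·A = 13.19445 × 8.36667 × 1.2576 = 138.831 kN.
I_c = b·h³/36 = 0.786 × 3.2³/36 = 0.715435 m⁴.
Centre of pressure: y_p = y_c + I_c/(y_c·A) = 8.36667 + 0.715435/(8.36667 × 1.2576) = 8.36667 + 0.0679947 = 8.43466 m along the plane.

h_p = 8.43 m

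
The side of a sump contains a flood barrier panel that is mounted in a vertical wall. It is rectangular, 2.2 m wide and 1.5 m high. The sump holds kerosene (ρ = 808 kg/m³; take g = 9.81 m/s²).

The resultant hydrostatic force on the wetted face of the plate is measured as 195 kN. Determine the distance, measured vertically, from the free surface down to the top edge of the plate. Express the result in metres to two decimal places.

d_top ≈ 6.70 m

γ = ρg = 808 × 9.81 / 1000 = 7.92648 kN/m³.
A = 2.2 × 1.5 = 3.3 m².
From F = γ·h_c·A, the centroid depth is h_c = 195/(7.92648 × 3.3) = 7.45487 m.
The centroid lies 1.5/2 = 0.75 m below the top edge, so the top edge sits at h_top = 7.45487 − 0.75 = 6.70487 m below the surface.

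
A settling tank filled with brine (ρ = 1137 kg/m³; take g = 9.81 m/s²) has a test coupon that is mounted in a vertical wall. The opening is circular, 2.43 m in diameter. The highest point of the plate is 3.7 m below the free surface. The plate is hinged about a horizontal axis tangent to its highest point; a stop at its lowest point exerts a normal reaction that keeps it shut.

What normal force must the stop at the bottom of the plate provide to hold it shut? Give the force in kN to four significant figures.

P ≈ 135.0 kN

γ = ρg = 1137 × 9.81 / 1000 = 11.15397 kN/m³.
The centroid is at the centre, 1.215 m below the top of the plate, so the centroid depth is h_c = 3.7 + 1.215 = 4.915 m.
A = π(1.215)² = 4.6377 m².
Resultant F = γ·h_c·A = 11.15397 × 4.915 × 4.6377 = 254.247 kN.
I_c = πr⁴/4 = π × 1.215⁴/4 = 1.71157 m⁴.
Centre of pressure: y_p = y_c + I_c/(y_c·A) = 4.915 + 1.71157/(4.915 × 4.6377) = 4.915 + 0.0750876 = 4.99009 m along the plane.
The resultant acts 1.215 + 0.0750876 = 1.29009 m (along the plate) below the hinge at the top edge, so the moment about the hinge is M = F × 1.29009 = 254.247 × 1.29009 = 328.002 kN·m.
A normal force at the bottom, 2.43 m from the hinge, must supply this moment: P = 328.002/2.43 = 134.98 kN.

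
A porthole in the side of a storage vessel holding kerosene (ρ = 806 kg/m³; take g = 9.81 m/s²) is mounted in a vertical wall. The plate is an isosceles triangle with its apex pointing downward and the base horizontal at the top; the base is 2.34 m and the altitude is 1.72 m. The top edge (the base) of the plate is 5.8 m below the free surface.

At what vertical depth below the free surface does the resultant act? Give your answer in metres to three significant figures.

h_p = 6.40 m

γ = ρg = 806 × 9.81 / 1000 = 7.90686 kN/m³.
With the apex down, the centroid sits h/3 = 1.72/3 = 0.573333 m below the base (the top edge), so the centroid depth is h_c = 5.8 + 0.573333 = 6.37333 m.
A = ½ × 2.34 × 1.72 = 2.0124 m².
Resultant F = γ·h_c·A = 7.90686 × 6.37333 × 2.0124 = 101.411 kN.
I_c = b·h³/36 = 2.34 × 1.72³/36 = 0.330749 m⁴.
Centre of pressure: y_p = y_c + I_c/(y_c·A) = 6.37333 + 0.330749/(6.37333 × 2.0124) = 6.37333 + 0.025788 = 6.39912 m along the plane.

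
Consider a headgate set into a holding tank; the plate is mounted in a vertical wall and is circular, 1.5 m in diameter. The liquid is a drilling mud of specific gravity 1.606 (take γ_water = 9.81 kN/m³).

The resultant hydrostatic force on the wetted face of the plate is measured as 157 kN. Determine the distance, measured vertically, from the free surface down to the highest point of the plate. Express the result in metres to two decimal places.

γ = 1.606 × 9.81 = 15.75486 kN/m³.
A = π(0.75)² = 1.76715 m².
From F = γ·h_c·A, the centroid depth is h_c = 157/(15.75486 × 1.76715) = 5.63912 m.
The centroid is at the centre, 0.75 m below the top of the plate, so the highest point sits at h_top = 5.63912 − 0.75 = 4.88912 m below the surface.

d_top ≈ 4.89 m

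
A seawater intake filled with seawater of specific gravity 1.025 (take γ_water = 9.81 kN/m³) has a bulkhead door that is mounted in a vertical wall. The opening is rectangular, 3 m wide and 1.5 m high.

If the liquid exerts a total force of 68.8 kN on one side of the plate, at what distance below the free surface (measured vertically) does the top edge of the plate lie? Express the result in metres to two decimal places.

d_top ≈ 0.77 m

γ = 1.025 × 9.81 = 10.05525 kN/m³.
A = 3 × 1.5 = 4.5 m².
From F = γ·h_c·A, the centroid depth is h_c = 68.8/(10.05525 × 4.5) = 1.52049 m.
The centroid lies 1.5/2 = 0.75 m below the top edge, so the top edge sits at h_top = 1.52049 − 0.75 = 0.77049 m below the surface.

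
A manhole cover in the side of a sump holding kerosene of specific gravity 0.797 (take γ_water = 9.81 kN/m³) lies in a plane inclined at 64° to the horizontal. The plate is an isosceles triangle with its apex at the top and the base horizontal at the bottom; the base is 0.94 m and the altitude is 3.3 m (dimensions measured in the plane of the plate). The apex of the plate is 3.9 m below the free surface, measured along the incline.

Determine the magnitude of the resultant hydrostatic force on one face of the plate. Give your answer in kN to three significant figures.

F ≈ 66.5 kN

γ = 0.797 × 9.81 = 7.81857 kN/m³.
Let θ = 64° be the plate's angle to the horizontal; measure y along the incline from where the plane meets the free surface. Vertical depth h = y·sinθ with sinθ = 0.898794.
With the apex up, the centroid sits 2h/3 = 2 × 3.3/3 = 2.2 m below the apex, so y_c = 3.9 + 2.2 = 6.1 m and h_c = 6.1 × 0.898794 = 5.48264 m.
A = ½ × 0.94 × 3.3 = 1.551 m².
Resultant F = γ·h_c·A = 7.81857 × 5.48264 × 1.551 = 66.4858 kN.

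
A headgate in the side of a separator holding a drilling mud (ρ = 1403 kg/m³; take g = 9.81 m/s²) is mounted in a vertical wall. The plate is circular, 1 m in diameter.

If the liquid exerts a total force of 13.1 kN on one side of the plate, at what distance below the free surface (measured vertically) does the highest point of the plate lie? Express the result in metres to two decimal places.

d_top ≈ 0.71 m

γ = ρg = 1403 × 9.81 / 1000 = 13.76343 kN/m³.
A = π(0.5)² = 0.785398 m².
From F = γ·h_c·A, the centroid depth is h_c = 13.1/(13.76343 × 0.785398) = 1.21187 m.
The centroid is at the centre, 0.5 m below the top of the plate, so the highest point sits at h_top = 1.21187 − 0.5 = 0.71187 m below the surface.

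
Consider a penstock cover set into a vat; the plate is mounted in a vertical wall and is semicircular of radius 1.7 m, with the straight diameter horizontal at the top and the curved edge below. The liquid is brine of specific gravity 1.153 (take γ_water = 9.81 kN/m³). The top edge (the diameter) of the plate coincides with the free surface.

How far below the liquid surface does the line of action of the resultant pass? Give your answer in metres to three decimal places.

γ = 1.153 × 9.81 = 11.31093 kN/m³.
The centroid of a semicircle lies 4r/(3π) = 0.721502 m from the diameter, here below the top edge, so the centroid depth is h_c = 0.721502 m.
A = πr²/2 = π × 1.7²/2 = 4.5396 m².
Resultant F = γ·h_c·A = 11.31093 × 0.721502 × 4.5396 = 37.047 kN.
I_c = (π/8 − 8/(9π))·r⁴ = 0.109757 × 1.7⁴ = 0.916701 m⁴.
Centre of pressure: y_p = y_c + I_c/(y_c·A) = 0.721502 + 0.916701/(0.721502 × 4.5396) = 0.721502 + 0.27988 = 1.00138 m along the plane.

h_p = 1.001 m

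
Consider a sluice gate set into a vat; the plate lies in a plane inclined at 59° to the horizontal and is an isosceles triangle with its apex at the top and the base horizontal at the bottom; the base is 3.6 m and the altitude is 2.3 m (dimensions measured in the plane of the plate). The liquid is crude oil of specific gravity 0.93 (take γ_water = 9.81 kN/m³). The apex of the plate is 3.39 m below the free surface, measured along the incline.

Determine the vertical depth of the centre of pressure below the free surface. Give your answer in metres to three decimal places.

γ = 0.93 × 9.81 = 9.1233 kN/m³.
Let θ = 59° be the plate's angle to the horizontal; measure y along the incline from where the plane meets the free surface. Vertical depth h = y·sinθ with sinθ = 0.857167.
With the apex up, the centroid sits 2h/3 = 2 × 2.3/3 = 1.53333 m below the apex, so y_c = 3.39 + 1.53333 = 4.92333 m and h_c = 4.92333 × 0.857167 = 4.22012 m.
A = ½ × 3.6 × 2.3 = 4.14 m².
Resultant F = γ·h_c·A = 9.1233 × 4.22012 × 4.14 = 159.396 kN.
I_c = b·h³/36 = 3.6 × 2.3³/36 = 1.2167 m⁴.
Centre of pressure: y_p = y_c + I_c/(y_c·A) = 4.92333 + 1.2167/(4.92333 × 4.14) = 4.92333 + 0.0596931 = 4.98302 m along the plane.
Vertically, h_p = y_p·sinθ = 4.98302 × 0.857167 = 4.27128 m.

h_p = 4.271 m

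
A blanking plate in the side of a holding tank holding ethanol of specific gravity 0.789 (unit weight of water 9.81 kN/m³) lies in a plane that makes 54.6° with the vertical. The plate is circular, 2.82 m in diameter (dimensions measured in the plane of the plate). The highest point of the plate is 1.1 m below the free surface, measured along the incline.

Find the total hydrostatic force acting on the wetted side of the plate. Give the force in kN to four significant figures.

F ≈ 70.29 kN

γ = 0.789 × 9.81 = 7.74009 kN/m³.
The plate makes 54.6° with the vertical, i.e. θ = 90° − 54.6° = 35.4° to the horizontal. Measuring y along the incline from the free-surface line, vertical depth h = y·sinθ with sinθ = 0.579281.
The centroid is at the centre, 1.41 m below the top of the plate, so y_c = 1.1 + 1.41 = 2.51 m and h_c = 2.51 × 0.579281 = 1.454 m.
A = π(1.41)² = 6.2458 m².
Resultant F = γ·h_c·A = 7.74009 × 1.454 × 6.2458 = 70.2908 kN.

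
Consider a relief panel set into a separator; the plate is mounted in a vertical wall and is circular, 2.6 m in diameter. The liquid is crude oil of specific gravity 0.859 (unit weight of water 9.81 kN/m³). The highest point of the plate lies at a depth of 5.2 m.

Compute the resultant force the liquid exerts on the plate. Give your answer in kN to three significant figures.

γ = 0.859 × 9.81 = 8.42679 kN/m³.
The centroid is at the centre, 1.3 m below the top of the plate, so the centroid depth is h_c = 5.2 + 1.3 = 6.5 m.
A = π(1.3)² = 5.30929 m².
Resultant F = γ·h_c·A = 8.42679 × 6.5 × 5.30929 = 290.812 kN.

F ≈ 291 kN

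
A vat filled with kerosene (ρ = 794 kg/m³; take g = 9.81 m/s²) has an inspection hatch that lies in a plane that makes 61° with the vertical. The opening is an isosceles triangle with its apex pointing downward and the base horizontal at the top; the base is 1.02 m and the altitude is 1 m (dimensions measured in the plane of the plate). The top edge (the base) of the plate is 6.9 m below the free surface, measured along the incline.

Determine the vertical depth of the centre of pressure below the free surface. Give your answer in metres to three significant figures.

h_p = 3.51 m

γ = ρg = 794 × 9.81 / 1000 = 7.78914 kN/m³.
The plate makes 61° with the vertical, i.e. θ = 90° − 61° = 29° to the horizontal. Measuring y along the incline from the free-surface line, vertical depth h = y·sinθ with sinθ = 0.484810.
With the apex down, the centroid sits h/3 = 1/3 = 0.333333 m below the base (the top edge), so y_c = 6.9 + 0.333333 = 7.23333 m and h_c = 7.23333 × 0.484810 = 3.50679 m.
A = ½ × 1.02 × 1 = 0.51 m².
Resultant F = γ·h_c·A = 7.78914 × 3.50679 × 0.51 = 13.9306 kN.
I_c = b·h³/36 = 1.02 × 1³/36 = 0.0283333 m⁴.
Centre of pressure: y_p = y_c + I_c/(y_c·A) = 7.23333 + 0.0283333/(7.23333 × 0.51) = 7.23333 + 0.00768049 = 7.24101 m along the plane.
Vertically, h_p = y_p·sinθ = 7.24101 × 0.484810 = 3.51051 m.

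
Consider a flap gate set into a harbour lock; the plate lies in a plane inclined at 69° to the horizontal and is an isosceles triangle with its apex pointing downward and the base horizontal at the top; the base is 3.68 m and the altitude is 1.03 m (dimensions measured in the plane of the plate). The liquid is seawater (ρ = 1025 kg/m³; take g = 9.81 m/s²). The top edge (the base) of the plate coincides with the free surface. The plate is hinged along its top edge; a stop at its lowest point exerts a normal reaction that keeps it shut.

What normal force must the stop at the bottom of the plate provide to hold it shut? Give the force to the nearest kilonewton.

P ≈ 3 kN

γ = ρg = 1025 × 9.81 / 1000 = 10.05525 kN/m³.
Let θ = 69° be the plate's angle to the horizontal; measure y along the incline from where the plane meets the free surface. Vertical depth h = y·sinθ with sinθ = 0.933580.
With the apex down, the centroid sits h/3 = 1.03/3 = 0.343333 m below the base (the top edge), so y_c = 0.343333 m and h_c = 0.343333 × 0.933580 = 0.320529 m.
A = ½ × 3.68 × 1.03 = 1.8952 m².
Resultant F = γ·h_c·A = 10.05525 × 0.320529 × 1.8952 = 6.10823 kN.
I_c = b·h³/36 = 3.68 × 1.03³/36 = 0.111701 m⁴.
Centre of pressure: y_p = y_c + I_c/(y_c·A) = 0.343333 + 0.111701/(0.343333 × 1.8952) = 0.343333 + 0.171667 = 0.515 m along the plane.
The resultant acts 0.343333 + 0.171667 = 0.515 m (along the plate) below the hinge at the top edge, so the moment about the hinge is M = F × 0.515 = 6.10823 × 0.515 = 3.14574 kN·m.
A normal force at the bottom, 1.03 m from the hinge, must supply this moment: P = 3.14574/1.03 = 3.05412 kN.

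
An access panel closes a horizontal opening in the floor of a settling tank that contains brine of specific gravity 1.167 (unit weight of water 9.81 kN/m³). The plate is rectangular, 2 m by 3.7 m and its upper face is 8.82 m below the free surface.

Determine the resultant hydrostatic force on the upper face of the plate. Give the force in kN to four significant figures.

F ≈ 747.2 kN

γ = 1.167 × 9.81 = 11.44827 kN/m³.
The plate is horizontal, so pressure is uniform at p = γ·h = 11.44827 × 8.82 = 100.974 kN/m².
A = 2 × 3.7 = 7.4 m².
F = p·A = 100.974 × 7.4 = 747.208 kN.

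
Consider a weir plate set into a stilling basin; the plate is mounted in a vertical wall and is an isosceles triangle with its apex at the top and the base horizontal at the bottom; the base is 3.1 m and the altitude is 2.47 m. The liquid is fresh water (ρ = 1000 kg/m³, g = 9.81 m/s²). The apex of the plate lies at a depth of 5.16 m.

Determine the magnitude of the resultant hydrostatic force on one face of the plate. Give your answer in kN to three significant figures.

F ≈ 256 kN

γ = ρg = 1000 × 9.81 = 9810 N/m³ = 9.81 kN/m³.
With the apex up, the centroid sits 2h/3 = 2 × 2.47/3 = 1.64667 m below the apex, so the centroid depth is h_c = 5.16 + 1.64667 = 6.80667 m.
A = ½ × 3.1 × 2.47 = 3.8285 m².
Resultant F = γ·h_c·A = 9.81 × 6.80667 × 3.8285 = 255.642 kN.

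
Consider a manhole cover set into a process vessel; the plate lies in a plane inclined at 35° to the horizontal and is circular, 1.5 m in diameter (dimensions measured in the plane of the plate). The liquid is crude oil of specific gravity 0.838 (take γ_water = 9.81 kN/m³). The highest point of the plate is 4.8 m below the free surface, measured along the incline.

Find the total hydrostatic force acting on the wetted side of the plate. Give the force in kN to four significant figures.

F ≈ 46.25 kN

γ = 0.838 × 9.81 = 8.22078 kN/m³.
Let θ = 35° be the plate's angle to the horizontal; measure y along the incline from where the plane meets the free surface. Vertical depth h = y·sinθ with sinθ = 0.573576.
The centroid is at the centre, 0.75 m below the top of the plate, so y_c = 4.8 + 0.75 = 5.55 m and h_c = 5.55 × 0.573576 = 3.18335 m.
A = π(0.75)² = 1.76715 m².
Resultant F = γ·h_c·A = 8.22078 × 3.18335 × 1.76715 = 46.2456 kN.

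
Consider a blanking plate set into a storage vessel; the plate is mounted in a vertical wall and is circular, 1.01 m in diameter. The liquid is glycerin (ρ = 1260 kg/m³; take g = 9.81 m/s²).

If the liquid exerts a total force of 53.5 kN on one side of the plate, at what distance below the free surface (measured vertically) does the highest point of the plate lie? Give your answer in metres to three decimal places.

d_top ≈ 4.897 m

γ = ρg = 1260 × 9.81 / 1000 = 12.3606 kN/m³.
A = π(0.505)² = 0.801185 m².
From F = γ·h_c·A, the centroid depth is h_c = 53.5/(12.3606 × 0.801185) = 5.40233 m.
The centroid is at the centre, 0.505 m below the top of the plate, so the highest point sits at h_top = 5.40233 − 0.505 = 4.89733 m below the surface.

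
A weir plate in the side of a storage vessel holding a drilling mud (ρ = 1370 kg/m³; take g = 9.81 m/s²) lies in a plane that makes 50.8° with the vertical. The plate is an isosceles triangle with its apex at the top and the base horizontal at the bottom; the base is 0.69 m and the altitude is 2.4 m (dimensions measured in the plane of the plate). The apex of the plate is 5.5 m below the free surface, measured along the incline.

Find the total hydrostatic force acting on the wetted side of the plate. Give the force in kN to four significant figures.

γ = ρg = 1370 × 9.81 / 1000 = 13.4397 kN/m³.
The plate makes 50.8° with the vertical, i.e. θ = 90° − 50.8° = 39.2° to the horizontal. Measuring y along the incline from the free-surface line, vertical depth h = y·sinθ with sinθ = 0.632029.
With the apex up, the centroid sits 2h/3 = 2 × 2.4/3 = 1.6 m below the apex, so y_c = 5.5 + 1.6 = 7.1 m and h_c = 7.1 × 0.632029 = 4.48741 m.
A = ½ × 0.69 × 2.4 = 0.828 m².
Resultant F = γ·h_c·A = 13.4397 × 4.48741 × 0.828 = 49.9362 kN.

F ≈ 49.94 kN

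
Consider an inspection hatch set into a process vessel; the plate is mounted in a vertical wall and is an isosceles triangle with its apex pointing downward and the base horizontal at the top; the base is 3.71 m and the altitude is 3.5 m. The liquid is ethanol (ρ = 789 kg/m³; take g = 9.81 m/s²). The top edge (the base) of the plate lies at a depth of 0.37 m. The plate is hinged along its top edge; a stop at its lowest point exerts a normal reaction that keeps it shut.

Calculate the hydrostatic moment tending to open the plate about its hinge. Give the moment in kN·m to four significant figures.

γ = ρg = 789 × 9.81 / 1000 = 7.74009 kN/m³.
With the apex down, the centroid sits h/3 = 3.5/3 = 1.16667 m below the base (the top edge), so the centroid depth is h_c = 0.37 + 1.16667 = 1.53667 m.
A = ½ × 3.71 × 3.5 = 6.4925 m².
Resultant F = γ·h_c·A = 7.74009 × 1.53667 × 6.4925 = 77.2216 kN.
I_c = b·h³/36 = 3.71 × 3.5³/36 = 4.41851 m⁴.
Centre of pressure: y_p = y_c + I_c/(y_c·A) = 1.53667 + 4.41851/(1.53667 × 6.4925) = 1.53667 + 0.442877 = 1.97955 m along the plane.
The resultant acts 1.16667 + 0.442877 = 1.60955 m (along the plate) below the hinge at the top edge, so the moment about the hinge is M = F × 1.60955 = 77.2216 × 1.60955 = 124.292 kN·m.

M ≈ 124.3 kN·m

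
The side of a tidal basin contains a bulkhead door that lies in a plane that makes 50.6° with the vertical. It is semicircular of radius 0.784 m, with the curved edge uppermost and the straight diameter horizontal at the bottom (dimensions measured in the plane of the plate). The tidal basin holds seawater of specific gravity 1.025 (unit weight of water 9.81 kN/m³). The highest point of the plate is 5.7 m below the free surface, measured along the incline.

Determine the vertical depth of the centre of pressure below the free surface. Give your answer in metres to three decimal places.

h_p = 3.909 m

γ = 1.025 × 9.81 = 10.05525 kN/m³.
The plate makes 50.6° with the vertical, i.e. θ = 90° − 50.6° = 39.4° to the horizontal. Measuring y along the incline from the free-surface line, vertical depth h = y·sinθ with sinθ = 0.634731.
The centroid lies 4r/(3π) = 0.33274 m above the diameter, so r − 4r/(3π) = 0.784 − 0.33274 = 0.45126 m below the topmost point, so y_c = 5.7 + 0.45126 = 6.15126 m and h_c = 6.15126 × 0.634731 = 3.9044 m.
A = πr²/2 = π × 0.784²/2 = 0.965499 m².
Resultant F = γ·h_c·A = 10.05525 × 3.9044 × 0.965499 = 37.9052 kN.
I_c = (π/8 − 8/(9π))·r⁴ = 0.109757 × 0.784⁴ = 0.0414664 m⁴.
Centre of pressure: y_p = y_c + I_c/(y_c·A) = 6.15126 + 0.0414664/(6.15126 × 0.965499) = 6.15126 + 0.00698201 = 6.15824 m along the plane.
Vertically, h_p = y_p·sinθ = 6.15824 × 0.634731 = 3.90883 m.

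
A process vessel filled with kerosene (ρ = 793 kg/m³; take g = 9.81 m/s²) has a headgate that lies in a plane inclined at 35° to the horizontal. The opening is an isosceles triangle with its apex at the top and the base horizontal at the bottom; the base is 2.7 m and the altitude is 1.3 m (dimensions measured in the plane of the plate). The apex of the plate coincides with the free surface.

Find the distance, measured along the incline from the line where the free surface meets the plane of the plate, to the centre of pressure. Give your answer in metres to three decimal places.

y_p = 0.975 m

γ = ρg = 793 × 9.81 / 1000 = 7.77933 kN/m³.
Let θ = 35° be the plate's angle to the horizontal; measure y along the incline from where the plane meets the free surface. Vertical depth h = y·sinθ with sinθ = 0.573576.
With the apex up, the centroid sits 2h/3 = 2 × 1.3/3 = 0.866667 m below the apex, so y_c = 0.866667 m and h_c = 0.866667 × 0.573576 = 0.497099 m.
A = ½ × 2.7 × 1.3 = 1.755 m².
Resultant F = γ·h_c·A = 7.77933 × 0.497099 × 1.755 = 6.78676 kN.
I_c = b·h³/36 = 2.7 × 1.3³/36 = 0.164775 m⁴.
Centre of pressure: y_p = y_c + I_c/(y_c·A) = 0.866667 + 0.164775/(0.866667 × 1.755) = 0.866667 + 0.108333 = 0.975 m along the plane.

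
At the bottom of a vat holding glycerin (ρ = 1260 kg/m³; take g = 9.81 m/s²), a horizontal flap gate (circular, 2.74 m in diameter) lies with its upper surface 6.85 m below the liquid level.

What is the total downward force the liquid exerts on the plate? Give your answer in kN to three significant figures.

γ = ρg = 1260 × 9.81 / 1000 = 12.3606 kN/m³.
The plate is horizontal, so pressure is uniform at p = γ·h = 12.3606 × 6.85 = 84.6701 kN/m².
A = π(1.37)² = 5.89646 m².
F = p·A = 84.6701 × 5.89646 = 499.254 kN.

F ≈ 499 kN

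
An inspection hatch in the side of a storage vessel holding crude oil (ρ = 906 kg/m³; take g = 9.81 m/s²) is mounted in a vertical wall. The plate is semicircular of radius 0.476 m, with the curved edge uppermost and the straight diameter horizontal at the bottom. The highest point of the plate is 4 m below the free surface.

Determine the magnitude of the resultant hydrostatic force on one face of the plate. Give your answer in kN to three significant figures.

F ≈ 13.5 kN

γ = ρg = 906 × 9.81 / 1000 = 8.88786 kN/m³.
The centroid lies 4r/(3π) = 0.202021 m above the diameter, so r − 4r/(3π) = 0.476 − 0.202021 = 0.273979 m below the topmost point, so the centroid depth is h_c = 4 + 0.273979 = 4.27398 m.
A = πr²/2 = π × 0.476²/2 = 0.355905 m².
Resultant F = γ·h_c·A = 8.88786 × 4.27398 × 0.355905 = 13.5196 kN.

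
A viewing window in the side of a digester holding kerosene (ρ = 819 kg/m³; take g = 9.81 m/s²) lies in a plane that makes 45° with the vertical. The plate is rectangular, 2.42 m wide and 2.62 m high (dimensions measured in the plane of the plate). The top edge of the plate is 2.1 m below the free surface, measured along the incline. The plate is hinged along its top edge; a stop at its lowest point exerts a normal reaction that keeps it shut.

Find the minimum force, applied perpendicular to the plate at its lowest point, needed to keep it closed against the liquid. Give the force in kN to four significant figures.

P ≈ 69.28 kN

γ = ρg = 819 × 9.81 / 1000 = 8.03439 kN/m³.
The plate makes 45° with the vertical, i.e. θ = 90° − 45° = 45° to the horizontal. Measuring y along the incline from the free-surface line, vertical depth h = y·sinθ with sinθ = 0.707107.
The centroid lies 2.62/2 = 1.31 m below the top edge, so y_c = 2.1 + 1.31 = 3.41 m and h_c = 3.41 × 0.707107 = 2.41123 m.
A = 2.42 × 2.62 = 6.3404 m².
Resultant F = γ·h_c·A = 8.03439 × 2.41123 × 6.3404 = 122.831 kN.
I_c = b·h³/12 = 2.42 × 2.62³/12 = 3.62692 m⁴.
Centre of pressure: y_p = y_c + I_c/(y_c·A) = 3.41 + 3.62692/(3.41 × 6.3404) = 3.41 + 0.167752 = 3.57775 m along the plane.
The resultant acts 1.31 + 0.167752 = 1.47775 m (along the plate) below the hinge at the top edge, so the moment about the hinge is M = F × 1.47775 = 122.831 × 1.47775 = 181.514 kN·m.
A normal force at the bottom, 2.62 m from the hinge, must supply this moment: P = 181.514/2.62 = 69.2802 kN.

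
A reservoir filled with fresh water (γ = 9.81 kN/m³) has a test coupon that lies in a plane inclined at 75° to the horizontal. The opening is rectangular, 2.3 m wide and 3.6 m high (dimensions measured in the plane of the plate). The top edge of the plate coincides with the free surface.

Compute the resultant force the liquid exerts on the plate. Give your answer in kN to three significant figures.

F ≈ 141 kN

γ = 9.81 kN/m³.
Let θ = 75° be the plate's angle to the horizontal; measure y along the incline from where the plane meets the free surface. Vertical depth h = y·sinθ with sinθ = 0.965926.
The centroid lies 3.6/2 = 1.8 m below the top edge, so y_c = 1.8 m and h_c = 1.8 × 0.965926 = 1.73867 m.
A = 2.3 × 3.6 = 8.28 m².
Resultant F = γ·h_c·A = 9.81 × 1.73867 × 8.28 = 141.227 kN.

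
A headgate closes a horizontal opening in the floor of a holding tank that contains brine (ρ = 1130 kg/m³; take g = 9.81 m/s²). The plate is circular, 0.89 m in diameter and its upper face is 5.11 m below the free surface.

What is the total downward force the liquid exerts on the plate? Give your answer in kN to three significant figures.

F ≈ 35.2 kN

γ = ρg = 1130 × 9.81 / 1000 = 11.0853 kN/m³.
The plate is horizontal, so pressure is uniform at p = γ·h = 11.0853 × 5.11 = 56.6459 kN/m².
A = π(0.445)² = 0.622114 m².
F = p·A = 56.6459 × 0.622114 = 35.2402 kN.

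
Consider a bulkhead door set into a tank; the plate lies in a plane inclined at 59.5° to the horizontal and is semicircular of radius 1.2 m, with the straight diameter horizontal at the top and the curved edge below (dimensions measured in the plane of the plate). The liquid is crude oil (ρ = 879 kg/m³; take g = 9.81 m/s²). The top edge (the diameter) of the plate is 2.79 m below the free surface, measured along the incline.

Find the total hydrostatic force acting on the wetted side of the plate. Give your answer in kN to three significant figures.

F ≈ 55.4 kN

γ = ρg = 879 × 9.81 / 1000 = 8.62299 kN/m³.
Let θ = 59.5° be the plate's angle to the horizontal; measure y along the incline from where the plane meets the free surface. Vertical depth h = y·sinθ with sinθ = 0.861629.
The centroid of a semicircle lies 4r/(3π) = 0.509296 m from the diameter, here below the top edge, so y_c = 2.79 + 0.509296 = 3.2993 m and h_c = 3.2993 × 0.861629 = 2.84277 m.
A = πr²/2 = π × 1.2²/2 = 2.26195 m².
Resultant F = γ·h_c·A = 8.62299 × 2.84277 × 2.26195 = 55.4476 kN.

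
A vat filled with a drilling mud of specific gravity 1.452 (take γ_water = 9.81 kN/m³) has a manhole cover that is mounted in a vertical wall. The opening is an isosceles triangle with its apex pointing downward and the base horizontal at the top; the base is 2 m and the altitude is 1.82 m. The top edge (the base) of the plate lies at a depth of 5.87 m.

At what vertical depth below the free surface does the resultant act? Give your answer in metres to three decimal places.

h_p = 6.505 m

γ = 1.452 × 9.81 = 14.24412 kN/m³.
With the apex down, the centroid sits h/3 = 1.82/3 = 0.606667 m below the base (the top edge), so the centroid depth is h_c = 5.87 + 0.606667 = 6.47667 m.
A = ½ × 2 × 1.82 = 1.82 m².
Resultant F = γ·h_c·A = 14.24412 × 6.47667 × 1.82 = 167.903 kN.
I_c = b·h³/36 = 2 × 1.82³/36 = 0.33492 m⁴.
Centre of pressure: y_p = y_c + I_c/(y_c·A) = 6.47667 + 0.33492/(6.47667 × 1.82) = 6.47667 + 0.0284131 = 6.50508 m along the plane.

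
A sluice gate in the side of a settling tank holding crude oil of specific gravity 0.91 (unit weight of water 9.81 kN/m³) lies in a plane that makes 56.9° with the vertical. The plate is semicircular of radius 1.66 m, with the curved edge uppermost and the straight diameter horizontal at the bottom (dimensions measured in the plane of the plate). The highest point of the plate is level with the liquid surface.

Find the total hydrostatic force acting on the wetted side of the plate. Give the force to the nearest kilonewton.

γ = 0.91 × 9.81 = 8.9271 kN/m³.
The plate makes 56.9° with the vertical, i.e. θ = 90° − 56.9° = 33.1° to the horizontal. Measuring y along the incline from the free-surface line, vertical depth h = y·sinθ with sinθ = 0.546102.
The centroid lies 4r/(3π) = 0.704526 m above the diameter, so r − 4r/(3π) = 1.66 − 0.704526 = 0.955474 m below the topmost point, so y_c = 0.955474 m and h_c = 0.955474 × 0.546102 = 0.521786 m.
A = πr²/2 = π × 1.66²/2 = 4.32849 m².
Resultant F = γ·h_c·A = 8.9271 × 0.521786 × 4.32849 = 20.1623 kN.

F ≈ 20 kN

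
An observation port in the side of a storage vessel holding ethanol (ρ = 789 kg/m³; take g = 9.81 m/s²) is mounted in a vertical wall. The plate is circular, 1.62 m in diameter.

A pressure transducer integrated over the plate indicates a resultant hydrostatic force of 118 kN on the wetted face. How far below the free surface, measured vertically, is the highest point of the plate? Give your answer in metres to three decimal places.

d_top ≈ 6.586 m

γ = ρg = 789 × 9.81 / 1000 = 7.74009 kN/m³.
A = π(0.81)² = 2.0612 m².
From F = γ·h_c·A, the centroid depth is h_c = 118/(7.74009 × 2.0612) = 7.39632 m.
The centroid is at the centre, 0.81 m below the top of the plate, so the highest point sits at h_top = 7.39632 − 0.81 = 6.58632 m below the surface.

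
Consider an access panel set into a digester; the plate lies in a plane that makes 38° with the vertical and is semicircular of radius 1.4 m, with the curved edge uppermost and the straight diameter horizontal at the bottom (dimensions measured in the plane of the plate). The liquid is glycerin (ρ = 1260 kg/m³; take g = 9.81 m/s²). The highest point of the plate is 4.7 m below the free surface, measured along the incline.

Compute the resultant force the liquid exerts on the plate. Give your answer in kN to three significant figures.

γ = ρg = 1260 × 9.81 / 1000 = 12.3606 kN/m³.
The plate makes 38° with the vertical, i.e. θ = 90° − 38° = 52° to the horizontal. Measuring y along the incline from the free-surface line, vertical depth h = y·sinθ with sinθ = 0.788011.
The centroid lies 4r/(3π) = 0.594178 m above the diameter, so r − 4r/(3π) = 1.4 − 0.594178 = 0.805822 m below the topmost point, so y_c = 4.7 + 0.805822 = 5.50582 m and h_c = 5.50582 × 0.788011 = 4.33865 m.
A = πr²/2 = π × 1.4²/2 = 3.07876 m².
Resultant F = γ·h_c·A = 12.3606 × 4.33865 × 3.07876 = 165.109 kN.

F ≈ 165 kN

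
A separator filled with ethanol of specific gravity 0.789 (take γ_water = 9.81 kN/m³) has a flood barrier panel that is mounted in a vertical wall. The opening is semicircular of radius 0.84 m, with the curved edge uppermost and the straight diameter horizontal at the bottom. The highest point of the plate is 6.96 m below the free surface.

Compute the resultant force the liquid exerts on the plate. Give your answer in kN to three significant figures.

γ = 0.789 × 9.81 = 7.74009 kN/m³.
The centroid lies 4r/(3π) = 0.356507 m above the diameter, so r − 4r/(3π) = 0.84 − 0.356507 = 0.483493 m below the topmost point, so the centroid depth is h_c = 6.96 + 0.483493 = 7.44349 m.
A = πr²/2 = π × 0.84²/2 = 1.10835 m².
Resultant F = γ·h_c·A = 7.74009 × 7.44349 × 1.10835 = 63.8557 kN.

F ≈ 63.9 kN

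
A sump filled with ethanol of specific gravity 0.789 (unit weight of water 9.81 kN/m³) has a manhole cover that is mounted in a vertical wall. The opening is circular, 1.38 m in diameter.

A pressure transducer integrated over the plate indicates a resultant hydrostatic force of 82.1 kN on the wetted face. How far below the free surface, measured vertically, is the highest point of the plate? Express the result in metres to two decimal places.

d_top ≈ 6.40 m

γ = 0.789 × 9.81 = 7.74009 kN/m³.
A = π(0.69)² = 1.49571 m².
From F = γ·h_c·A, the centroid depth is h_c = 82.1/(7.74009 × 1.49571) = 7.09169 m.
The centroid is at the centre, 0.69 m below the top of the plate, so the highest point sits at h_top = 7.09169 − 0.69 = 6.40169 m below the surface.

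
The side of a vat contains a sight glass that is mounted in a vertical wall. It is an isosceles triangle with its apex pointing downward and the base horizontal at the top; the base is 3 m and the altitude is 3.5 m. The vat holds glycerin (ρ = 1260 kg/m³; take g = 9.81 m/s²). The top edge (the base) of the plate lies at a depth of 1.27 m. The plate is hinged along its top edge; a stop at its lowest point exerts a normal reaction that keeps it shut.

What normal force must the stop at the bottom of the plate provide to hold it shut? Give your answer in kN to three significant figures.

γ = ρg = 1260 × 9.81 / 1000 = 12.3606 kN/m³.
With the apex down, the centroid sits h/3 = 3.5/3 = 1.16667 m below the base (the top edge), so the centroid depth is h_c = 1.27 + 1.16667 = 2.43667 m.
A = ½ × 3 × 3.5 = 5.25 m².
Resultant F = γ·h_c·A = 12.3606 × 2.43667 × 5.25 = 158.123 kN.
I_c = b·h³/36 = 3 × 3.5³/36 = 3.57292 m⁴.
Centre of pressure: y_p = y_c + I_c/(y_c·A) = 2.43667 + 3.57292/(2.43667 × 5.25) = 2.43667 + 0.279298 = 2.71597 m along the plane.
The resultant acts 1.16667 + 0.279298 = 1.44597 m (along the plate) below the hinge at the top edge, so the moment about the hinge is M = F × 1.44597 = 158.123 × 1.44597 = 228.641 kN·m.
A normal force at the bottom, 3.5 m from the hinge, must supply this moment: P = 228.641/3.5 = 65.326 kN.

P ≈ 65.3 kN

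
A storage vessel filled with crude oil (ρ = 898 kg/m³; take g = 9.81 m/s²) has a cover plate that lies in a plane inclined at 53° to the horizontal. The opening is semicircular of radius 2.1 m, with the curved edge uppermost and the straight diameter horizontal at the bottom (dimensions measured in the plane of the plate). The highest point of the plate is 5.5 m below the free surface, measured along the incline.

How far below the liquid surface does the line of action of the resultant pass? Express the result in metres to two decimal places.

h_p = 5.39 m

γ = ρg = 898 × 9.81 / 1000 = 8.80938 kN/m³.
Let θ = 53° be the plate's angle to the horizontal; measure y along the incline from where the plane meets the free surface. Vertical depth h = y·sinθ with sinθ = 0.798636.
The centroid lies 4r/(3π) = 0.891268 m above the diameter, so r − 4r/(3π) = 2.1 − 0.891268 = 1.20873 m below the topmost point, so y_c = 5.5 + 1.20873 = 6.70873 m and h_c = 6.70873 × 0.798636 = 5.35783 m.
A = πr²/2 = π × 2.1²/2 = 6.92721 m².
Resultant F = γ·h_c·A = 8.80938 × 5.35783 × 6.92721 = 326.958 kN.
I_c = (π/8 − 8/(9π))·r⁴ = 0.109757 × 2.1⁴ = 2.13457 m⁴.
Centre of pressure: y_p = y_c + I_c/(y_c·A) = 6.70873 + 2.13457/(6.70873 × 6.92721) = 6.70873 + 0.0459316 = 6.75466 m along the plane.
Vertically, h_p = y_p·sinθ = 6.75466 × 0.798636 = 5.39451 m.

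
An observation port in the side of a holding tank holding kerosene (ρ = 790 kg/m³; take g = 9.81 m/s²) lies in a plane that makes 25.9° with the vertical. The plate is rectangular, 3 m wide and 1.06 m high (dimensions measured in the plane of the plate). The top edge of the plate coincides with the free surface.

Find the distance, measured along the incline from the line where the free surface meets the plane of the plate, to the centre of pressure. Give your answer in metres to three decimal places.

y_p = 0.707 m

γ = ρg = 790 × 9.81 / 1000 = 7.7499 kN/m³.
The plate makes 25.9° with the vertical, i.e. θ = 90° − 25.9° = 64.1° to the horizontal. Measuring y along the incline from the free-surface line, vertical depth h = y·sinθ with sinθ = 0.899558.
The centroid lies 1.06/2 = 0.53 m below the top edge, so y_c = 0.53 m and h_c = 0.53 × 0.899558 = 0.476766 m.
A = 3 × 1.06 = 3.18 m².
Resultant F = γ·h_c·A = 7.7499 × 0.476766 × 3.18 = 11.7497 kN.
I_c = b·h³/12 = 3 × 1.06³/12 = 0.297754 m⁴.
Centre of pressure: y_p = y_c + I_c/(y_c·A) = 0.53 + 0.297754/(0.53 × 3.18) = 0.53 + 0.176667 = 0.706667 m along the plane.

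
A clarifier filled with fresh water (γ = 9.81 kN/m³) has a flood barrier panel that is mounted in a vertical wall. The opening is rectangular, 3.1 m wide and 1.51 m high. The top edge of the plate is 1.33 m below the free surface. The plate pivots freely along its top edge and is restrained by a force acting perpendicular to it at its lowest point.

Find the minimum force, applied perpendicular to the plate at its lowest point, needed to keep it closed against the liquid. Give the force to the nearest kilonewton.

P ≈ 54 kN

γ = 9.81 kN/m³.
The centroid lies 1.51/2 = 0.755 m below the top edge, so the centroid depth is h_c = 1.33 + 0.755 = 2.085 m.
A = 3.1 × 1.51 = 4.681 m².
Resultant F = γ·h_c·A = 9.81 × 2.085 × 4.681 = 95.7445 kN.
I_c = b·h³/12 = 3.1 × 1.51³/12 = 0.889429 m⁴.
Centre of pressure: y_p = y_c + I_c/(y_c·A) = 2.085 + 0.889429/(2.085 × 4.681) = 2.085 + 0.0911311 = 2.17613 m along the plane.
The resultant acts 0.755 + 0.0911311 = 0.846131 m (along the plate) below the hinge at the top edge, so the moment about the hinge is M = F × 0.846131 = 95.7445 × 0.846131 = 81.0124 kN·m.
A normal force at the bottom, 1.51 m from the hinge, must supply this moment: P = 81.0124/1.51 = 53.6506 kN.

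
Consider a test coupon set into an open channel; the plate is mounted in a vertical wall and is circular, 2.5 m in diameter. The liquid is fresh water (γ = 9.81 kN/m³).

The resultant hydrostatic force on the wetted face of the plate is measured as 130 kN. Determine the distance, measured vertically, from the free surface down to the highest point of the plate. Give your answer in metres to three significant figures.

γ = 9.81 kN/m³.
A = π(1.25)² = 4.90874 m².
From F = γ·h_c·A, the centroid depth is h_c = 130/(9.81 × 4.90874) = 2.69963 m.
The centroid is at the centre, 1.25 m below the top of the plate, so the highest point sits at h_top = 2.69963 − 1.25 = 1.44963 m below the surface.

d_top ≈ 1.45 m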